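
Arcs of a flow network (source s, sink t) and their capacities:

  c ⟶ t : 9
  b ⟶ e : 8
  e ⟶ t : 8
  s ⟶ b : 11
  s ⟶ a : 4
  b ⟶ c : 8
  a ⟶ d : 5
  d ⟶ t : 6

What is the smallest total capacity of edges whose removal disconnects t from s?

Augment s→a→d→t: bottleneck 4, flow now 4.
Augment s→b→c→t: bottleneck 8, flow now 12.
Augment s→b→e→t: bottleneck 3, flow now 15.
No augmenting path remains; maximum flow = 15.
By max-flow min-cut, the minimum cut capacity equals the max flow.
In the residual graph, reachable from s: {s}.
Min-cut edges: s→a (4), s→b (11); capacity 4 + 11 = 15.

15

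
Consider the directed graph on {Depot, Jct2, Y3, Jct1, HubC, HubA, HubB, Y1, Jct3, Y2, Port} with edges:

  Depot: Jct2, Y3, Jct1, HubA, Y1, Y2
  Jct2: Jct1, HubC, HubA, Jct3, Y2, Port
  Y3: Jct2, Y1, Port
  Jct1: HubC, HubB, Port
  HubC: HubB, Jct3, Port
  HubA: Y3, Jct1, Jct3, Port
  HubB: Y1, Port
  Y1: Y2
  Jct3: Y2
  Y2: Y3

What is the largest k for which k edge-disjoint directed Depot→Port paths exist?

5

Assign every edge capacity 1; by Menger, the answer equals the max flow.
Path Depot→Jct2→Port (+1); total 1.
Path Depot→Y3→Port (+1); total 2.
Path Depot→Jct1→Port (+1); total 3.
Path Depot→HubA→Port (+1); total 4.
Path Depot→Y2→Y3→Jct2→HubC→Port (+1); total 5.
No residual Depot→Port path; max flow = 5.
Certifying cut of size 5: {Depot→HubA, Depot→Jct1, Depot→Jct2, Depot→Y3, Y2→Y3}.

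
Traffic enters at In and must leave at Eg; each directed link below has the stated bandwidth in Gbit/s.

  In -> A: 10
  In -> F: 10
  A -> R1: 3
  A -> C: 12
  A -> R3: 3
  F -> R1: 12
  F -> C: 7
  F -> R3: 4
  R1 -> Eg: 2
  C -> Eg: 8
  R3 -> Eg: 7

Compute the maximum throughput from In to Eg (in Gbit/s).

17

Augment In→A→R1→Eg: bottleneck 2, flow now 2.
Augment In→A→C→Eg: bottleneck 8, flow now 10.
Augment In→F→R3→Eg: bottleneck 4, flow now 14.
Augment In→F→R1→A→R3→Eg: bottleneck 2, flow now 16. (uses reverse residual edge)
Augment In→F→C→A→R3→Eg: bottleneck 1, flow now 17. (uses reverse residual edge)
No augmenting path remains; maximum flow = 17.
In the residual graph, reachable from In: {In, A, F, R1, C}.
Min-cut edges: A→R3 (3), F→R3 (4), R1→Eg (2), C→Eg (8); capacity 3 + 4 + 2 + 8 = 17.
This cut is saturated, so no flow can exceed 17.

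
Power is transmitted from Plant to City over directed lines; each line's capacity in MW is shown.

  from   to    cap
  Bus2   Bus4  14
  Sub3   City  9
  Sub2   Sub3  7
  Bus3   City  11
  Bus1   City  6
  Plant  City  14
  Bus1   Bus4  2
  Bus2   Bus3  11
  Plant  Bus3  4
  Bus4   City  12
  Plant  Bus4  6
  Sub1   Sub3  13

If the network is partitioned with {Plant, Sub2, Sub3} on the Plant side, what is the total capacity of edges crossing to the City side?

Edges leaving {Plant, Sub2, Sub3}: Plant→Bus3 (4), Plant→Bus4 (6), Plant→City (14), Sub3→City (9).
Cut capacity = 4 + 6 + 14 + 9 = 33.

33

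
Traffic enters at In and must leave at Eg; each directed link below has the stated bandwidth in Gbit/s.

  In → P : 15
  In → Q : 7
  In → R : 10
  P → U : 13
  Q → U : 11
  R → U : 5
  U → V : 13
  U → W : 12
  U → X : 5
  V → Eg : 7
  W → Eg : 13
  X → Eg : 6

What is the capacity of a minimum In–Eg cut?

Augment In→P→U→V→Eg: bottleneck 7, flow now 7.
Augment In→P→U→W→Eg: bottleneck 6, flow now 13.
Augment In→Q→U→W→Eg: bottleneck 6, flow now 19.
Augment In→Q→U→X→Eg: bottleneck 1, flow now 20.
Augment In→R→U→X→Eg: bottleneck 4, flow now 24.
No augmenting path remains; maximum flow = 24.
By max-flow min-cut, the minimum cut capacity equals the max flow.
In the residual graph, reachable from In: {In, P, Q, R, U, V}.
Min-cut edges: U→W (12), U→X (5), V→Eg (7); capacity 12 + 5 + 7 = 24.

24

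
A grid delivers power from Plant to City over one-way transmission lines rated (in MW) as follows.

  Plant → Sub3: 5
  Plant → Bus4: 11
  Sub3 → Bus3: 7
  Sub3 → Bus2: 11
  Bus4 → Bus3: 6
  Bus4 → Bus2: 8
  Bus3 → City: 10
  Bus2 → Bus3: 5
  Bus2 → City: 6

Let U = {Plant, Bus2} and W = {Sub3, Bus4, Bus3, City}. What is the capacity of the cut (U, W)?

27

Edges leaving {Plant, Bus2}: Plant→Sub3 (5), Plant→Bus4 (11), Bus2→Bus3 (5), Bus2→City (6).
Cut capacity = 5 + 11 + 5 + 6 = 27.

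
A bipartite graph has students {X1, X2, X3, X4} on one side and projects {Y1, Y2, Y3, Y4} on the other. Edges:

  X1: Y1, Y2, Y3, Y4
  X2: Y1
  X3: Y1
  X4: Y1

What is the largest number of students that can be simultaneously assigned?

Unit-capacity flow: source→left, listed edges, right→sink; max matching = max flow.
Augmenting path X1→Y1 (+1); matched 1.
Augmenting path X2→Y1→X1→Y2 (+1); matched 2.
No augmenting path remains; maximum matching = 2.
König certificate: {X1, Y1} is a vertex cover of size 2 (every listed pair touches it), so no matching can be larger.

2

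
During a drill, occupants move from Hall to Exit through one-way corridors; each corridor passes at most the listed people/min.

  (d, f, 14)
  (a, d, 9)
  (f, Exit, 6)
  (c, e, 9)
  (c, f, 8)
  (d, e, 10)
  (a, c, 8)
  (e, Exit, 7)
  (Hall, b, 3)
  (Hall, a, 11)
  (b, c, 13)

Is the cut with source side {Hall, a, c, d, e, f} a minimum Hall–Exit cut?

No — its capacity is 16, but the minimum cut has capacity 13.

Given cut capacity: 3 + 7 + 6 = 16.
Augment Hall→a→c→e→Exit: bottleneck 7, flow now 7.
Augment Hall→a→c→f→Exit: bottleneck 1, flow now 8.
Augment Hall→a→d→f→Exit: bottleneck 3, flow now 11.
Augment Hall→b→c→f→Exit: bottleneck 2, flow now 13.
No augmenting path remains; maximum flow = 13.
In the residual graph, reachable from Hall: {Hall, a, b, c, d, e, f}.
Min-cut edges: e→Exit (7), f→Exit (6); capacity 7 + 6 = 13.
Cut capacity 16 exceeds the max flow 13, so it is not minimum.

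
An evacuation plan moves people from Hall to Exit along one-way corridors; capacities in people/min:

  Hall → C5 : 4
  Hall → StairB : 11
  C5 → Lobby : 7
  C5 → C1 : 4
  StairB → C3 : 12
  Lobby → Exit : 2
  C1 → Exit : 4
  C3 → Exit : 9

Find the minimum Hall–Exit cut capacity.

Augment Hall→C5→Lobby→Exit: bottleneck 2, flow now 2.
Augment Hall→C5→C1→Exit: bottleneck 2, flow now 4.
Augment Hall→StairB→C3→Exit: bottleneck 9, flow now 13.
No augmenting path remains; maximum flow = 13.
By max-flow min-cut, the minimum cut capacity equals the max flow.
In the residual graph, reachable from Hall: {Hall, StairB, C3}.
Min-cut edges: Hall→C5 (4), C3→Exit (9); capacity 4 + 9 = 13.

13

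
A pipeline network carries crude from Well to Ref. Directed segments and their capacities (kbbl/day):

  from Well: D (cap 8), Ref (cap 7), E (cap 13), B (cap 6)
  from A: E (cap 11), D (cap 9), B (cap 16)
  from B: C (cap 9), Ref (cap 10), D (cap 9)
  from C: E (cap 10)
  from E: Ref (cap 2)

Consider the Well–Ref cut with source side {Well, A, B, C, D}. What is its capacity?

Edges leaving {Well, A, B, C, D}: Well→E (13), Well→Ref (7), A→E (11), B→Ref (10), C→E (10).
Cut capacity = 13 + 7 + 11 + 10 + 10 = 51.

51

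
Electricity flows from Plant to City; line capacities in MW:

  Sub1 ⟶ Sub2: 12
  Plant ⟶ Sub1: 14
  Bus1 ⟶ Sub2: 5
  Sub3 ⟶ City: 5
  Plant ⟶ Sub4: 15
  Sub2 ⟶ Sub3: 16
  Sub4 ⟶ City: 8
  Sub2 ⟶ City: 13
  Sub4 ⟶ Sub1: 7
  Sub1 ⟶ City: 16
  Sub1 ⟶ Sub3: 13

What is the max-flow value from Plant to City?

Augment Plant→Sub4→City: bottleneck 8, flow now 8.
Augment Plant→Sub1→City: bottleneck 14, flow now 22.
Augment Plant→Sub4→Sub1→City: bottleneck 2, flow now 24.
Augment Plant→Sub4→Sub1→Sub2→City: bottleneck 5, flow now 29.
No augmenting path remains; maximum flow = 29.
In the residual graph, reachable from Plant: {Plant}.
Min-cut edges: Plant→Sub4 (15), Plant→Sub1 (14); capacity 15 + 14 = 29.
This cut is saturated, so no flow can exceed 29.

29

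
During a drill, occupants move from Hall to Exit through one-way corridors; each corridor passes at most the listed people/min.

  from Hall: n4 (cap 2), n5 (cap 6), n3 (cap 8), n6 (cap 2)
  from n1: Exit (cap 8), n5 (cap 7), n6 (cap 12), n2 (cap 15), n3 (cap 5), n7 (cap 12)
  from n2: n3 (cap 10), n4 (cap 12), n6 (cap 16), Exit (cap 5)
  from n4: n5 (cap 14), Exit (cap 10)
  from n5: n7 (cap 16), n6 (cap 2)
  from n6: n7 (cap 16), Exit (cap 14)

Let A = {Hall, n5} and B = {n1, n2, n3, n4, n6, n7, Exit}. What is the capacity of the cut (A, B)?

30

Edges leaving {Hall, n5}: Hall→n3 (8), Hall→n4 (2), Hall→n6 (2), n5→n6 (2), n5→n7 (16).
Cut capacity = 8 + 2 + 2 + 2 + 16 = 30.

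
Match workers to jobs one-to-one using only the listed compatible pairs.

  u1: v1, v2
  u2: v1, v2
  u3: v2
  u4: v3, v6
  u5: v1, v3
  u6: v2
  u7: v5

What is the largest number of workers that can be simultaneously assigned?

Unit-capacity flow: source→left, listed edges, right→sink; max matching = max flow.
Augmenting path u1→v1 (+1); matched 1.
Augmenting path u2→v2 (+1); matched 2.
Augmenting path u4→v3 (+1); matched 3.
Augmenting path u7→v5 (+1); matched 4.
Augmenting path u5→v3→u4→v6 (+1); matched 5.
No augmenting path remains; maximum matching = 5.
König certificate: {u4, u5, u7, v1, v2} is a vertex cover of size 5 (every listed pair touches it), so no matching can be larger.

5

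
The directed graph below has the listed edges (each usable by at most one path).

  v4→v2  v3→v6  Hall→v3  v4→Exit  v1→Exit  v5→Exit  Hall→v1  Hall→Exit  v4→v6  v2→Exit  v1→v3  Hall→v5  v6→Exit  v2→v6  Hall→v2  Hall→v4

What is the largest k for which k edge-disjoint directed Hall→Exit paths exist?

Assign every edge capacity 1; by Menger, the answer equals the max flow.
Path Hall→Exit (+1); total 1.
Path Hall→v1→Exit (+1); total 2.
Path Hall→v2→Exit (+1); total 3.
Path Hall→v4→Exit (+1); total 4.
Path Hall→v5→Exit (+1); total 5.
Path Hall→v3→v6→Exit (+1); total 6.
No residual Hall→Exit path; max flow = 6.
Certifying cut of size 6: {Hall→Exit, Hall→v1, Hall→v2, Hall→v3, Hall→v4, Hall→v5}.

6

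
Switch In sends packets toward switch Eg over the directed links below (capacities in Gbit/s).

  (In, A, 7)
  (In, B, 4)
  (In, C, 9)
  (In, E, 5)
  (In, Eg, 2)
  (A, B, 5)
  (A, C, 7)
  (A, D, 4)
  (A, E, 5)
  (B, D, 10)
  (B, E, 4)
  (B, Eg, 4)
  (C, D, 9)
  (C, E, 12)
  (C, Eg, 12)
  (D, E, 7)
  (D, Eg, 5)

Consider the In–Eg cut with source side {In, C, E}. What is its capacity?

34

Edges leaving {In, C, E}: In→A (7), In→B (4), In→Eg (2), C→D (9), C→Eg (12).
Cut capacity = 7 + 4 + 2 + 9 + 12 = 34.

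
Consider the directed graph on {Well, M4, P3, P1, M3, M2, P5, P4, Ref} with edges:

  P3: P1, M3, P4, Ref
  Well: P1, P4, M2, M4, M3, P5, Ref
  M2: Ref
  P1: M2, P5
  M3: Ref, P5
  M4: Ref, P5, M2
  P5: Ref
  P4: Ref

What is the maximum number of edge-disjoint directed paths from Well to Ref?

Assign every edge capacity 1; by Menger, the answer equals the max flow.
Path Well→Ref (+1); total 1.
Path Well→M4→Ref (+1); total 2.
Path Well→M3→Ref (+1); total 3.
Path Well→M2→Ref (+1); total 4.
Path Well→P5→Ref (+1); total 5.
Path Well→P4→Ref (+1); total 6.
No residual Well→Ref path; max flow = 6.
Certifying cut of size 6: {M2→Ref, P5→Ref, Well→M3, Well→M4, Well→P4, Well→Ref}.

6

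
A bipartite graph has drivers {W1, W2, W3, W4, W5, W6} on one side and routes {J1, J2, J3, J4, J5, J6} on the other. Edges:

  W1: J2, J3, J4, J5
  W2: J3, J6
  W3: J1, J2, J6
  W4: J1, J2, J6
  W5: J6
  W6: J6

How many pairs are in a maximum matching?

Unit-capacity flow: source→left, listed edges, right→sink; max matching = max flow.
Augmenting path W1→J2 (+1); matched 1.
Augmenting path W2→J3 (+1); matched 2.
Augmenting path W3→J1 (+1); matched 3.
Augmenting path W4→J6 (+1); matched 4.
Augmenting path W5→J6→W4→J2→W1→J4 (+1); matched 5.
No augmenting path remains; maximum matching = 5.
König certificate: {W1, W2, W3, W4, J6} is a vertex cover of size 5 (every listed pair touches it), so no matching can be larger.

5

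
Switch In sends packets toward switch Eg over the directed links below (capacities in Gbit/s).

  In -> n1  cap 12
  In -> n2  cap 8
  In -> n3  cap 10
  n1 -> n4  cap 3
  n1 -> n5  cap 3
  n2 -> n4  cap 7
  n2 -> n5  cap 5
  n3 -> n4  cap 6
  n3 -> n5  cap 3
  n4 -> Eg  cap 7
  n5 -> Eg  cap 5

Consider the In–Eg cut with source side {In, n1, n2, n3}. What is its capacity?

Edges leaving {In, n1, n2, n3}: n1→n4 (3), n1→n5 (3), n2→n4 (7), n2→n5 (5), n3→n4 (6), n3→n5 (3).
Cut capacity = 3 + 3 + 7 + 5 + 6 + 3 = 27.

27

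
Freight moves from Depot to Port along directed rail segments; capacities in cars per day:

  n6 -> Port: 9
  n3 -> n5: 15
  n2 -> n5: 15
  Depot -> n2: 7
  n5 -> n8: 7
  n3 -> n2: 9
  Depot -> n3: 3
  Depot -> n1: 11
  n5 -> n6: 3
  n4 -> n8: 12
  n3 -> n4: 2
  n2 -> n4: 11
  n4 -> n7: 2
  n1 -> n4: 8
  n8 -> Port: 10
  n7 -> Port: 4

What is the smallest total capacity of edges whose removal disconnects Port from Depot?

Augment Depot→n1→n4→n7→Port: bottleneck 2, flow now 2.
Augment Depot→n1→n4→n8→Port: bottleneck 6, flow now 8.
Augment Depot→n2→n4→n8→Port: bottleneck 4, flow now 12.
Augment Depot→n2→n5→n6→Port: bottleneck 3, flow now 15.
No augmenting path remains; maximum flow = 15.
By max-flow min-cut, the minimum cut capacity equals the max flow.
In the residual graph, reachable from Depot: {Depot, n1, n2, n3, n4, n5, n8}.
Min-cut edges: n4→n7 (2), n5→n6 (3), n8→Port (10); capacity 2 + 3 + 10 = 15.

15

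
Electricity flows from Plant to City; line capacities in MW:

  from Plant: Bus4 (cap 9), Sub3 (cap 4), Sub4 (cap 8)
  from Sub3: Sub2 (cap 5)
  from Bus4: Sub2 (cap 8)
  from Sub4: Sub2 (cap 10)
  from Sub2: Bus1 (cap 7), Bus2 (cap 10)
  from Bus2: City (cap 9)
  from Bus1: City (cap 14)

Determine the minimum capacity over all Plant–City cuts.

Augment Plant→Sub3→Sub2→Bus2→City: bottleneck 4, flow now 4.
Augment Plant→Bus4→Sub2→Bus2→City: bottleneck 5, flow now 9.
Augment Plant→Bus4→Sub2→Bus1→City: bottleneck 3, flow now 12.
Augment Plant→Sub4→Sub2→Bus1→City: bottleneck 4, flow now 16.
No augmenting path remains; maximum flow = 16.
By max-flow min-cut, the minimum cut capacity equals the max flow.
In the residual graph, reachable from Plant: {Plant, Sub3, Bus4, Sub4, Sub2, Bus2}.
Min-cut edges: Sub2→Bus1 (7), Bus2→City (9); capacity 7 + 9 = 16.

16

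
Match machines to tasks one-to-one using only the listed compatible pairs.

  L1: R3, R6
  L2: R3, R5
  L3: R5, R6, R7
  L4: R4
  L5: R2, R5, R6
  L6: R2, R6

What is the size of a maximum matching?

6

Unit-capacity flow: source→left, listed edges, right→sink; max matching = max flow.
Augmenting path L1→R3 (+1); matched 1.
Augmenting path L2→R5 (+1); matched 2.
Augmenting path L3→R6 (+1); matched 3.
Augmenting path L4→R4 (+1); matched 4.
Augmenting path L5→R2 (+1); matched 5.
Augmenting path L6→R6→L3→R7 (+1); matched 6.
No augmenting path remains; maximum matching = 6.
König certificate: {L1, L2, L3, L4, L5, L6} is a vertex cover of size 6 (every listed pair touches it), so no matching can be larger.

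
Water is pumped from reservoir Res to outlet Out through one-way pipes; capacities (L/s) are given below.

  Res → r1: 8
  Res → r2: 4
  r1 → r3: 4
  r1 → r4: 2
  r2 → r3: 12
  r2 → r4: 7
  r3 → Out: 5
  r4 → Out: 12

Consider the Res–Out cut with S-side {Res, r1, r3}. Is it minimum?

Given cut capacity: 4 + 2 + 5 = 11.
Augment Res→r1→r3→Out: bottleneck 4, flow now 4.
Augment Res→r1→r4→Out: bottleneck 2, flow now 6.
Augment Res→r2→r3→Out: bottleneck 1, flow now 7.
Augment Res→r2→r4→Out: bottleneck 3, flow now 10.
No augmenting path remains; maximum flow = 10.
In the residual graph, reachable from Res: {Res, r1}.
Min-cut edges: Res→r2 (4), r1→r3 (4), r1→r4 (2); capacity 4 + 4 + 2 = 10.
Cut capacity 11 exceeds the max flow 10, so it is not minimum.

No — its capacity is 11, but the minimum cut has capacity 10.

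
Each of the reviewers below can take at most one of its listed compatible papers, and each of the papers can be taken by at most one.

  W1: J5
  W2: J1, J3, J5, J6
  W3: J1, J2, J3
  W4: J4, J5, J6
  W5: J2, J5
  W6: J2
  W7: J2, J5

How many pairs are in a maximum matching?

5

Unit-capacity flow: source→left, listed edges, right→sink; max matching = max flow.
Augmenting path W1→J5 (+1); matched 1.
Augmenting path W2→J1 (+1); matched 2.
Augmenting path W3→J2 (+1); matched 3.
Augmenting path W4→J4 (+1); matched 4.
Augmenting path W5→J2→W3→J3 (+1); matched 5.
No augmenting path remains; maximum matching = 5.
König certificate: {W2, W3, W4, J2, J5} is a vertex cover of size 5 (every listed pair touches it), so no matching can be larger.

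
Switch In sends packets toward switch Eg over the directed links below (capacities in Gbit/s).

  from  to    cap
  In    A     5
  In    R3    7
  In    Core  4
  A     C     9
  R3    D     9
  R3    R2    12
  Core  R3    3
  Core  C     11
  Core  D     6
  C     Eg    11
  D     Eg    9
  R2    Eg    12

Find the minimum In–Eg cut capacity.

Augment In→A→C→Eg: bottleneck 5, flow now 5.
Augment In→R3→D→Eg: bottleneck 7, flow now 12.
Augment In→Core→C→Eg: bottleneck 4, flow now 16.
No augmenting path remains; maximum flow = 16.
By max-flow min-cut, the minimum cut capacity equals the max flow.
In the residual graph, reachable from In: {In}.
Min-cut edges: In→A (5), In→R3 (7), In→Core (4); capacity 5 + 7 + 4 = 16.

16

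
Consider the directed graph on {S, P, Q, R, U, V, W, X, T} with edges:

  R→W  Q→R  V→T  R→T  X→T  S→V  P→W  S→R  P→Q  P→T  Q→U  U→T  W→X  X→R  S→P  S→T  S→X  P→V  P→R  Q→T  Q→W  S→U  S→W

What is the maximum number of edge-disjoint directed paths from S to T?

6

Assign every edge capacity 1; by Menger, the answer equals the max flow.
Path S→T (+1); total 1.
Path S→P→T (+1); total 2.
Path S→R→T (+1); total 3.
Path S→U→T (+1); total 4.
Path S→V→T (+1); total 5.
Path S→X→T (+1); total 6.
No residual S→T path; max flow = 6.
Certifying cut of size 6: {R→T, S→P, S→T, S→U, S→V, X→T}.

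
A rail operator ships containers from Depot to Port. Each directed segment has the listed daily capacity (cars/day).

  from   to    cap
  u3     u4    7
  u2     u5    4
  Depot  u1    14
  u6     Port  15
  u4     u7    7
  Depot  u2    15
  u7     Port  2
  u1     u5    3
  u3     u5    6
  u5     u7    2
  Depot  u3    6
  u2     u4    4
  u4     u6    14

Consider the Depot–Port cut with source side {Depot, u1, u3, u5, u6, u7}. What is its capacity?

39

Edges leaving {Depot, u1, u3, u5, u6, u7}: Depot→u2 (15), u3→u4 (7), u6→Port (15), u7→Port (2).
Cut capacity = 15 + 7 + 15 + 2 = 39.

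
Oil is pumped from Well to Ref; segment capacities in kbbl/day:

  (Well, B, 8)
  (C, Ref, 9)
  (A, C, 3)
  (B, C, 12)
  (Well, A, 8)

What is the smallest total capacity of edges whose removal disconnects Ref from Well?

9

Augment Well→A→C→Ref: bottleneck 3, flow now 3.
Augment Well→B→C→Ref: bottleneck 6, flow now 9.
No augmenting path remains; maximum flow = 9.
By max-flow min-cut, the minimum cut capacity equals the max flow.
In the residual graph, reachable from Well: {Well, A, B, C}.
Min-cut edges: C→Ref (9); capacity 9 = 9.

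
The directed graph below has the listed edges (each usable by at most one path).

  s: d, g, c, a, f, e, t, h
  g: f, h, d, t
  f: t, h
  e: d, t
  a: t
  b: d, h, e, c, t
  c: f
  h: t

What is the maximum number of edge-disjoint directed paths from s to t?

Assign every edge capacity 1; by Menger, the answer equals the max flow.
Path s→t (+1); total 1.
Path s→a→t (+1); total 2.
Path s→e→t (+1); total 3.
Path s→f→t (+1); total 4.
Path s→g→t (+1); total 5.
Path s→h→t (+1); total 6.
No residual s→t path; max flow = 6.
Certifying cut of size 6: {f→t, h→t, s→a, s→e, s→g, s→t}.

6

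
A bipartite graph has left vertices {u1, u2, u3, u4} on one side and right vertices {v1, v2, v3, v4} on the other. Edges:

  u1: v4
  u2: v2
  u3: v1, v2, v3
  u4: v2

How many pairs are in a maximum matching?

3

Unit-capacity flow: source→left, listed edges, right→sink; max matching = max flow.
Augmenting path u1→v4 (+1); matched 1.
Augmenting path u2→v2 (+1); matched 2.
Augmenting path u3→v1 (+1); matched 3.
No augmenting path remains; maximum matching = 3.
König certificate: {u1, u3, v2} is a vertex cover of size 3 (every listed pair touches it), so no matching can be larger.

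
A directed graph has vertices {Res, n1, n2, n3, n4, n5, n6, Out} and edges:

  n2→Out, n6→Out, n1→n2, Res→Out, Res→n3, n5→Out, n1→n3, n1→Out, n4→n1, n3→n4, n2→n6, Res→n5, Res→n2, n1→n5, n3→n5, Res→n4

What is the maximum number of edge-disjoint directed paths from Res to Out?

Assign every edge capacity 1; by Menger, the answer equals the max flow.
Path Res→Out (+1); total 1.
Path Res→n2→Out (+1); total 2.
Path Res→n5→Out (+1); total 3.
Path Res→n4→n1→Out (+1); total 4.
No residual Res→Out path; max flow = 4.
Certifying cut of size 4: {Res→Out, Res→n2, n4→n1, n5→Out}.

4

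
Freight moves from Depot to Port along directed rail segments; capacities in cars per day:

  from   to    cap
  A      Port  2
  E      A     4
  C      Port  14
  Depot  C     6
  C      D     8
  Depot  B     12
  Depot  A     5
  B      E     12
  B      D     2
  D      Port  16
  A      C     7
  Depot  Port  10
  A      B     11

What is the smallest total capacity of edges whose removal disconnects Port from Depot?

Augment Depot→Port: bottleneck 10, flow now 10.
Augment Depot→A→Port: bottleneck 2, flow now 12.
Augment Depot→C→Port: bottleneck 6, flow now 18.
Augment Depot→A→C→Port: bottleneck 3, flow now 21.
Augment Depot→B→D→Port: bottleneck 2, flow now 23.
Augment Depot→B→E→A→C→Port: bottleneck 4, flow now 27.
No augmenting path remains; maximum flow = 27.
By max-flow min-cut, the minimum cut capacity equals the max flow.
In the residual graph, reachable from Depot: {Depot, B, E}.
Min-cut edges: Depot→A (5), Depot→C (6), Depot→Port (10), B→D (2), E→A (4); capacity 5 + 6 + 10 + 2 + 4 = 27.

27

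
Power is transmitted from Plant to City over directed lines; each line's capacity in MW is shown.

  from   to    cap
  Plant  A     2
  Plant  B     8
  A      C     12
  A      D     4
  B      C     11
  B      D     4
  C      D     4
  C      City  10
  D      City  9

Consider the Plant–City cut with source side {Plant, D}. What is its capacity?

Edges leaving {Plant, D}: Plant→A (2), Plant→B (8), D→City (9).
Cut capacity = 2 + 8 + 9 = 19.

19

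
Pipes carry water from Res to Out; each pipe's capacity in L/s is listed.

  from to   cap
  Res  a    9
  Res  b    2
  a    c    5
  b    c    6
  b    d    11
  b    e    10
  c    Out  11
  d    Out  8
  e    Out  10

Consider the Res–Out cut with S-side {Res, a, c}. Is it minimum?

Given cut capacity: 2 + 11 = 13.
Augment Res→a→c→Out: bottleneck 5, flow now 5.
Augment Res→b→c→Out: bottleneck 2, flow now 7.
No augmenting path remains; maximum flow = 7.
In the residual graph, reachable from Res: {Res, a}.
Min-cut edges: Res→b (2), a→c (5); capacity 2 + 5 = 7.
Cut capacity 13 exceeds the max flow 7, so it is not minimum.

No — its capacity is 13, but the minimum cut has capacity 7.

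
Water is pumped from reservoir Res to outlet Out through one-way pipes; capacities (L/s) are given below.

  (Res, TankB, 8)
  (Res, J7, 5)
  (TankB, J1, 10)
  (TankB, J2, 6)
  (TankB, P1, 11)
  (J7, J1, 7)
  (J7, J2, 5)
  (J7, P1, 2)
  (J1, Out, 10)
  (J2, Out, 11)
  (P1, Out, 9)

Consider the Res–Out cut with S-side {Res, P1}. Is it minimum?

No — its capacity is 22, but the minimum cut has capacity 13.

Given cut capacity: 8 + 5 + 9 = 22.
Augment Res→TankB→J1→Out: bottleneck 8, flow now 8.
Augment Res→J7→J1→Out: bottleneck 2, flow now 10.
Augment Res→J7→J2→Out: bottleneck 3, flow now 13.
No augmenting path remains; maximum flow = 13.
In the residual graph, reachable from Res: {Res}.
Min-cut edges: Res→TankB (8), Res→J7 (5); capacity 8 + 5 = 13.
Cut capacity 22 exceeds the max flow 13, so it is not minimum.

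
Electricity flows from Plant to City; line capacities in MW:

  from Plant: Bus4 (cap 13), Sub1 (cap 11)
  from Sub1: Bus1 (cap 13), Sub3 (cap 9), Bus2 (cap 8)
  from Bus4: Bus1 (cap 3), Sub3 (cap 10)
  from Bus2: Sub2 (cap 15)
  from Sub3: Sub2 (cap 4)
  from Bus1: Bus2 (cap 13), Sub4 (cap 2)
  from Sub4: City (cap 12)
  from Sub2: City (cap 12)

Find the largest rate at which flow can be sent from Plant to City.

Augment Plant→Sub1→Bus2→Sub2→City: bottleneck 8, flow now 8.
Augment Plant→Sub1→Sub3→Sub2→City: bottleneck 3, flow now 11.
Augment Plant→Bus4→Sub3→Sub2→City: bottleneck 1, flow now 12.
Augment Plant→Bus4→Bus1→Sub4→City: bottleneck 2, flow now 14.
No augmenting path remains; maximum flow = 14.
In the residual graph, reachable from Plant: {Plant, Sub1, Bus4, Bus2, Sub3, Bus1, Sub2}.
Min-cut edges: Bus1→Sub4 (2), Sub2→City (12); capacity 2 + 12 = 14.
This cut is saturated, so no flow can exceed 14.

14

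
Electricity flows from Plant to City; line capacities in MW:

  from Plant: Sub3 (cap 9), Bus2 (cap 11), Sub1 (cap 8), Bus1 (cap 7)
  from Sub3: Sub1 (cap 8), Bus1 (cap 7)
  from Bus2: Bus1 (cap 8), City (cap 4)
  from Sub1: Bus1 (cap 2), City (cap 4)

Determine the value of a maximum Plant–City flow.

Augment Plant→Bus2→City: bottleneck 4, flow now 4.
Augment Plant→Sub1→City: bottleneck 4, flow now 8.
No augmenting path remains; maximum flow = 8.
In the residual graph, reachable from Plant: {Plant, Sub3, Bus2, Sub1, Bus1}.
Min-cut edges: Bus2→City (4), Sub1→City (4); capacity 4 + 4 = 8.
This cut is saturated, so no flow can exceed 8.

8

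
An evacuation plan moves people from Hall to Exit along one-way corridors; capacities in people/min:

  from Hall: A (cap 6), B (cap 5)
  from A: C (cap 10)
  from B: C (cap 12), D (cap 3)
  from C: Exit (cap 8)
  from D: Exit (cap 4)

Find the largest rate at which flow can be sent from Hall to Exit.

Augment Hall→A→C→Exit: bottleneck 6, flow now 6.
Augment Hall→B→C→Exit: bottleneck 2, flow now 8.
Augment Hall→B→D→Exit: bottleneck 3, flow now 11.
No augmenting path remains; maximum flow = 11.
In the residual graph, reachable from Hall: {Hall}.
Min-cut edges: Hall→A (6), Hall→B (5); capacity 6 + 5 = 11.
This cut is saturated, so no flow can exceed 11.

11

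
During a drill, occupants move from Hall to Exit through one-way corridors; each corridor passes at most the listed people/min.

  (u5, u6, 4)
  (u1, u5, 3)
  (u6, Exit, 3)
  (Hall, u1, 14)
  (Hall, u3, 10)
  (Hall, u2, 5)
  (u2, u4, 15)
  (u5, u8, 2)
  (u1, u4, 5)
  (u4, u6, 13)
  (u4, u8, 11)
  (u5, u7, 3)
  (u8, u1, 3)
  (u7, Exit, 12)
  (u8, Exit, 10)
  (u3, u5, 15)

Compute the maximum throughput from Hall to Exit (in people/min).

Augment Hall→u1→u4→u6→Exit: bottleneck 3, flow now 3.
Augment Hall→u1→u4→u8→Exit: bottleneck 2, flow now 5.
Augment Hall→u1→u5→u7→Exit: bottleneck 3, flow now 8.
Augment Hall→u2→u4→u8→Exit: bottleneck 5, flow now 13.
Augment Hall→u3→u5→u8→Exit: bottleneck 2, flow now 15.
Augment Hall→u3→u5→u6→u4→u8→Exit: bottleneck 1, flow now 16. (uses reverse residual edge)
No augmenting path remains; maximum flow = 16.
In the residual graph, reachable from Hall: {Hall, u1, u2, u3, u4, u5, u6, u8}.
Min-cut edges: u5→u7 (3), u6→Exit (3), u8→Exit (10); capacity 3 + 3 + 10 = 16.
This cut is saturated, so no flow can exceed 16.

16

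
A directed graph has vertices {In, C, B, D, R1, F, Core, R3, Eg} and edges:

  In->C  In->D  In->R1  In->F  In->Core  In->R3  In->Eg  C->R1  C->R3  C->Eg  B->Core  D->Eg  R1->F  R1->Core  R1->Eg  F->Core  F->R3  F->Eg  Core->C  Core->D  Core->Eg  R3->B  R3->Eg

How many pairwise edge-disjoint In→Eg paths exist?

Assign every edge capacity 1; by Menger, the answer equals the max flow.
Path In→Eg (+1); total 1.
Path In→C→Eg (+1); total 2.
Path In→D→Eg (+1); total 3.
Path In→R1→Eg (+1); total 4.
Path In→F→Eg (+1); total 5.
Path In→Core→Eg (+1); total 6.
Path In→R3→Eg (+1); total 7.
No residual In→Eg path; max flow = 7.
Certifying cut of size 7: {In→C, In→Core, In→D, In→Eg, In→F, In→R1, In→R3}.

7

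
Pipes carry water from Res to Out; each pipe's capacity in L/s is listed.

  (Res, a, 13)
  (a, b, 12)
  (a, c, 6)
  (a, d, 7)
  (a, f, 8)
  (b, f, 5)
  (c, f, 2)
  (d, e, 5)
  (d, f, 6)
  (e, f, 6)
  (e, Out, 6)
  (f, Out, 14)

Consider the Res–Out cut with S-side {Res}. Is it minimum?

Yes — it is a minimum cut (capacity 13).

Given cut capacity: 13 = 13.
Augment Res→a→f→Out: bottleneck 8, flow now 8.
Augment Res→a→b→f→Out: bottleneck 5, flow now 13.
No augmenting path remains; maximum flow = 13.
Cut capacity 13 equals the max flow, so it is a minimum cut.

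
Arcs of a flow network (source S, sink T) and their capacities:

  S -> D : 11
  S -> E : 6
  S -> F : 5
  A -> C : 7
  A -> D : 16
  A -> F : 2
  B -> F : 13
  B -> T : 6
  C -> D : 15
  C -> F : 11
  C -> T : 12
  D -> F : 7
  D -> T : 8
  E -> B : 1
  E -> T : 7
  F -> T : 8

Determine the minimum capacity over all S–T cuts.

Augment S→D→T: bottleneck 8, flow now 8.
Augment S→E→T: bottleneck 6, flow now 14.
Augment S→F→T: bottleneck 5, flow now 19.
Augment S→D→F→T: bottleneck 3, flow now 22.
No augmenting path remains; maximum flow = 22.
By max-flow min-cut, the minimum cut capacity equals the max flow.
In the residual graph, reachable from S: {S}.
Min-cut edges: S→D (11), S→E (6), S→F (5); capacity 11 + 6 + 5 = 22.

22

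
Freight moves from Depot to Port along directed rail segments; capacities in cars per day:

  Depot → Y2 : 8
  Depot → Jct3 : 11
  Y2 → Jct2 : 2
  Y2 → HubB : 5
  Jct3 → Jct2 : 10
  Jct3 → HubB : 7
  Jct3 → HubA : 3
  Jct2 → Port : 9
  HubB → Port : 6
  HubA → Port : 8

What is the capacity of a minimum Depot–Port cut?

18

Augment Depot→Y2→Jct2→Port: bottleneck 2, flow now 2.
Augment Depot→Y2→HubB→Port: bottleneck 5, flow now 7.
Augment Depot→Jct3→Jct2→Port: bottleneck 7, flow now 14.
Augment Depot→Jct3→HubB→Port: bottleneck 1, flow now 15.
Augment Depot→Jct3→HubA→Port: bottleneck 3, flow now 18.
No augmenting path remains; maximum flow = 18.
By max-flow min-cut, the minimum cut capacity equals the max flow.
In the residual graph, reachable from Depot: {Depot, Y2}.
Min-cut edges: Depot→Jct3 (11), Y2→Jct2 (2), Y2→HubB (5); capacity 11 + 2 + 5 = 18.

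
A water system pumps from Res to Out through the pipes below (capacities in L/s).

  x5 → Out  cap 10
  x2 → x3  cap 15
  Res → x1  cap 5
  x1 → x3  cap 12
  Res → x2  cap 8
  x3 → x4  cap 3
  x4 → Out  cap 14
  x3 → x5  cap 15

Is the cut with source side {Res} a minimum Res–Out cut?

Given cut capacity: 5 + 8 = 13.
Augment Res→x1→x3→x4→Out: bottleneck 3, flow now 3.
Augment Res→x1→x3→x5→Out: bottleneck 2, flow now 5.
Augment Res→x2→x3→x5→Out: bottleneck 8, flow now 13.
No augmenting path remains; maximum flow = 13.
Cut capacity 13 equals the max flow, so it is a minimum cut.

Yes — it is a minimum cut (capacity 13).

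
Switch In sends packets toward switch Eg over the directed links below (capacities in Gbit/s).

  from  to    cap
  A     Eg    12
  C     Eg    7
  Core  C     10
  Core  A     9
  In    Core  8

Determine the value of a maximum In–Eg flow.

8

Augment In→Core→C→Eg: bottleneck 7, flow now 7.
Augment In→Core→A→Eg: bottleneck 1, flow now 8.
No augmenting path remains; maximum flow = 8.
In the residual graph, reachable from In: {In}.
Min-cut edges: In→Core (8); capacity 8 = 8.
This cut is saturated, so no flow can exceed 8.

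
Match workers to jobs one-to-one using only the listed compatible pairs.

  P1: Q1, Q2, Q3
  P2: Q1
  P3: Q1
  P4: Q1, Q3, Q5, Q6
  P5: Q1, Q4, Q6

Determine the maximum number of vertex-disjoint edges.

Unit-capacity flow: source→left, listed edges, right→sink; max matching = max flow.
Augmenting path P1→Q1 (+1); matched 1.
Augmenting path P4→Q3 (+1); matched 2.
Augmenting path P5→Q4 (+1); matched 3.
Augmenting path P2→Q1→P1→Q2 (+1); matched 4.
No augmenting path remains; maximum matching = 4.
König certificate: {P1, P4, P5, Q1} is a vertex cover of size 4 (every listed pair touches it), so no matching can be larger.

4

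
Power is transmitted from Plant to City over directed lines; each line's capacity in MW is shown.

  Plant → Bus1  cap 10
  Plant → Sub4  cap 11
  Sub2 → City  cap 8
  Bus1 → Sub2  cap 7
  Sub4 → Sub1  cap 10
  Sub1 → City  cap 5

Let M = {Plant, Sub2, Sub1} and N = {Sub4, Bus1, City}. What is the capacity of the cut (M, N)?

34

Edges leaving {Plant, Sub2, Sub1}: Plant→Sub4 (11), Plant→Bus1 (10), Sub2→City (8), Sub1→City (5).
Cut capacity = 11 + 10 + 8 + 5 = 34.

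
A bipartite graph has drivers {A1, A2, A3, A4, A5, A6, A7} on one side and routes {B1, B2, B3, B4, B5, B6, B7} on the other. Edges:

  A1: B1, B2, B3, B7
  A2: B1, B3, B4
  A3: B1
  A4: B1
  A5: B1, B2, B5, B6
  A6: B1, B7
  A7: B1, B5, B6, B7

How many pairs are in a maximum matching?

Unit-capacity flow: source→left, listed edges, right→sink; max matching = max flow.
Augmenting path A1→B1 (+1); matched 1.
Augmenting path A2→B3 (+1); matched 2.
Augmenting path A5→B2 (+1); matched 3.
Augmenting path A6→B7 (+1); matched 4.
Augmenting path A7→B5 (+1); matched 5.
Augmenting path A3→B1→A1→B2→A5→B6 (+1); matched 6.
No augmenting path remains; maximum matching = 6.
König certificate: {A1, A2, A5, A6, A7, B1} is a vertex cover of size 6 (every listed pair touches it), so no matching can be larger.

6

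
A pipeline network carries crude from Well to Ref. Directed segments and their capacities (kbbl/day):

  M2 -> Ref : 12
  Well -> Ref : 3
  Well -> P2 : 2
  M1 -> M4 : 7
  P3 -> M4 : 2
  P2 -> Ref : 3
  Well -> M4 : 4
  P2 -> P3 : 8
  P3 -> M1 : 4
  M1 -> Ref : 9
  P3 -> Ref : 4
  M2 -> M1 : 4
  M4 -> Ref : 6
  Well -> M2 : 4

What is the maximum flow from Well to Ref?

Augment Well→Ref: bottleneck 3, flow now 3.
Augment Well→P2→Ref: bottleneck 2, flow now 5.
Augment Well→M2→Ref: bottleneck 4, flow now 9.
Augment Well→M4→Ref: bottleneck 4, flow now 13.
No augmenting path remains; maximum flow = 13.
In the residual graph, reachable from Well: {Well}.
Min-cut edges: Well→P2 (2), Well→M2 (4), Well→M4 (4), Well→Ref (3); capacity 2 + 4 + 4 + 3 = 13.
This cut is saturated, so no flow can exceed 13.

13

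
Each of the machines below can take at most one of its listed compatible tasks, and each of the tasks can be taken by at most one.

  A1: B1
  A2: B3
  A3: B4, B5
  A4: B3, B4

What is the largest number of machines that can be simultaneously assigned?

4

Unit-capacity flow: source→left, listed edges, right→sink; max matching = max flow.
Augmenting path A1→B1 (+1); matched 1.
Augmenting path A2→B3 (+1); matched 2.
Augmenting path A3→B4 (+1); matched 3.
Augmenting path A4→B4→A3→B5 (+1); matched 4.
No augmenting path remains; maximum matching = 4.
König certificate: {A1, A2, A3, A4} is a vertex cover of size 4 (every listed pair touches it), so no matching can be larger.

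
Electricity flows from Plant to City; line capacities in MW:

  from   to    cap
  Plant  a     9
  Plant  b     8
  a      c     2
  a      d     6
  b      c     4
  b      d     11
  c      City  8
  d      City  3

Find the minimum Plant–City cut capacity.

9

Augment Plant→a→c→City: bottleneck 2, flow now 2.
Augment Plant→a→d→City: bottleneck 3, flow now 5.
Augment Plant→b→c→City: bottleneck 4, flow now 9.
No augmenting path remains; maximum flow = 9.
By max-flow min-cut, the minimum cut capacity equals the max flow.
In the residual graph, reachable from Plant: {Plant, a, b, d}.
Min-cut edges: a→c (2), b→c (4), d→City (3); capacity 2 + 4 + 3 = 9.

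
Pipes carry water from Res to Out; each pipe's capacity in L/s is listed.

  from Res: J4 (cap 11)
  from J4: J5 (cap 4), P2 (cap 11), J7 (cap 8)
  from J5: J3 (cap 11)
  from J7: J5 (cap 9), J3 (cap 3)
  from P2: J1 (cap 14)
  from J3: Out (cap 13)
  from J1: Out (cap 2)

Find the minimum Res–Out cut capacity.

Augment Res→J4→J5→J3→Out: bottleneck 4, flow now 4.
Augment Res→J4→J7→J3→Out: bottleneck 3, flow now 7.
Augment Res→J4→P2→J1→Out: bottleneck 2, flow now 9.
Augment Res→J4→J7→J5→J3→Out: bottleneck 2, flow now 11.
No augmenting path remains; maximum flow = 11.
By max-flow min-cut, the minimum cut capacity equals the max flow.
In the residual graph, reachable from Res: {Res}.
Min-cut edges: Res→J4 (11); capacity 11 = 11.

11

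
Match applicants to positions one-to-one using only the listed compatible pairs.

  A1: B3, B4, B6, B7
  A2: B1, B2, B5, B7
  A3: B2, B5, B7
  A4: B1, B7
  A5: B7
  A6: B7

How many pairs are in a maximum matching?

5

Unit-capacity flow: source→left, listed edges, right→sink; max matching = max flow.
Augmenting path A1→B3 (+1); matched 1.
Augmenting path A2→B1 (+1); matched 2.
Augmenting path A3→B2 (+1); matched 3.
Augmenting path A4→B7 (+1); matched 4.
Augmenting path A5→B7→A4→B1→A2→B5 (+1); matched 5.
No augmenting path remains; maximum matching = 5.
König certificate: {A1, A2, A3, A4, B7} is a vertex cover of size 5 (every listed pair touches it), so no matching can be larger.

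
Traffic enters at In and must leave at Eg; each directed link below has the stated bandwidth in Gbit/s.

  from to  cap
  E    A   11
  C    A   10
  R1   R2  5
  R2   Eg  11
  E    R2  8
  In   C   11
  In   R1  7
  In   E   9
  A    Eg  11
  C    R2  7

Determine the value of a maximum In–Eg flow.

Augment In→E→R2→Eg: bottleneck 8, flow now 8.
Augment In→E→A→Eg: bottleneck 1, flow now 9.
Augment In→C→R2→Eg: bottleneck 3, flow now 12.
Augment In→C→A→Eg: bottleneck 8, flow now 20.
Augment In→R1→R2→E→A→Eg: bottleneck 2, flow now 22. (uses reverse residual edge)
No augmenting path remains; maximum flow = 22.
In the residual graph, reachable from In: {In, E, C, R1, R2, A}.
Min-cut edges: R2→Eg (11), A→Eg (11); capacity 11 + 11 = 22.
This cut is saturated, so no flow can exceed 22.

22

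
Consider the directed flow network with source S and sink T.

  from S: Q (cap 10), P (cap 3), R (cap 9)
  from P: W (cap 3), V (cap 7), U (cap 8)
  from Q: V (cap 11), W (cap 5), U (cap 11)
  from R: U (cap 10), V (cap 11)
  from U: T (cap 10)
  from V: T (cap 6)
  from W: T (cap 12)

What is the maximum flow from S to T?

Augment S→P→U→T: bottleneck 3, flow now 3.
Augment S→Q→U→T: bottleneck 7, flow now 10.
Augment S→Q→V→T: bottleneck 3, flow now 13.
Augment S→R→V→T: bottleneck 3, flow now 16.
Augment S→R→U→P→W→T: bottleneck 3, flow now 19. (uses reverse residual edge)
Augment S→R→U→Q→W→T: bottleneck 3, flow now 22. (uses reverse residual edge)
No augmenting path remains; maximum flow = 22.
In the residual graph, reachable from S: {S}.
Min-cut edges: S→P (3), S→Q (10), S→R (9); capacity 3 + 10 + 9 = 22.
This cut is saturated, so no flow can exceed 22.

22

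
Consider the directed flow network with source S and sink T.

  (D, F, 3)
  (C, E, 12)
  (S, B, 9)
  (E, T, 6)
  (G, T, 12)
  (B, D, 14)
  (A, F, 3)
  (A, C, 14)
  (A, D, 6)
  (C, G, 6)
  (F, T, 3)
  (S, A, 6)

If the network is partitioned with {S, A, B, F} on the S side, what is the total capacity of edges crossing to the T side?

37

Edges leaving {S, A, B, F}: A→C (14), A→D (6), B→D (14), F→T (3).
Cut capacity = 14 + 6 + 14 + 3 = 37.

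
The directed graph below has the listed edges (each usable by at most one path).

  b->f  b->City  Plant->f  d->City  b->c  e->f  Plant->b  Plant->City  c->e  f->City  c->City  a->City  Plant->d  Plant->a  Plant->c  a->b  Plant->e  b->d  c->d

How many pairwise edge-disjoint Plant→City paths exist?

Assign every edge capacity 1; by Menger, the answer equals the max flow.
Path Plant→City (+1); total 1.
Path Plant→a→City (+1); total 2.
Path Plant→b→City (+1); total 3.
Path Plant→c→City (+1); total 4.
Path Plant→d→City (+1); total 5.
Path Plant→f→City (+1); total 6.
No residual Plant→City path; max flow = 6.
Certifying cut of size 6: {Plant→City, Plant→a, Plant→b, Plant→c, Plant→d, f→City}.

6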